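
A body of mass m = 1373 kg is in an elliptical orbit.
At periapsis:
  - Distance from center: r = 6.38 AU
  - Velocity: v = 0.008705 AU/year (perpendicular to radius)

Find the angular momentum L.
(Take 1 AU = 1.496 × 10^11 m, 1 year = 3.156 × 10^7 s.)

Convert to SI: r = 6.38 AU = 9.54448e+11 m; v = 0.008705 AU/year = 41.2632 m/s.
Since v is perpendicular to r, L = m · v · r.
L = 1373 · 41.2632 · 9.54448e+11 kg·m²/s ≈ 5.407e+16 kg·m²/s.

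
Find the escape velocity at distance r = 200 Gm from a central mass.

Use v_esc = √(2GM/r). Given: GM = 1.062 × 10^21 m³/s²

Convert to SI: r = 200 Gm = 2e+11 m.
Escape velocity comes from setting total energy to zero: ½v² − GM/r = 0 ⇒ v_esc = √(2GM / r).
v_esc = √(2 · 1.062e+21 / 2e+11) m/s ≈ 1.031e+05 m/s = 103.1 km/s.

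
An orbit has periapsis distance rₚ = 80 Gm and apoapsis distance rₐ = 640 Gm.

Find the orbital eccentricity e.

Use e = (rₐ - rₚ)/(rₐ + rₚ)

Convert to SI: rₚ = 80 Gm = 8e+10 m; rₐ = 640 Gm = 6.4e+11 m.
e = (rₐ − rₚ) / (rₐ + rₚ).
e = (6.4e+11 − 8e+10) / (6.4e+11 + 8e+10) = 5.6e+11 / 7.2e+11 ≈ 0.7778.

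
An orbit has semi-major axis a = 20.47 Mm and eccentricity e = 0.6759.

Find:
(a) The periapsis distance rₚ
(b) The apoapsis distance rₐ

Convert to SI: a = 20.47 Mm = 2.047e+07 m.
(a) rₚ = a(1 − e) = 2.047e+07 · (1 − 0.6759) = 2.047e+07 · 0.3241 ≈ 6.634e+06 m = 6.634 Mm.
(b) rₐ = a(1 + e) = 2.047e+07 · (1 + 0.6759) = 2.047e+07 · 1.6759 ≈ 3.431e+07 m = 34.31 Mm.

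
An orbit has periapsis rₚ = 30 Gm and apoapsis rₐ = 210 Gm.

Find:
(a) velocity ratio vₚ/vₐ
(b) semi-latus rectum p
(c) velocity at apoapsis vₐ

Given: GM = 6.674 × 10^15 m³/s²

Convert to SI: rₚ = 30 Gm = 3e+10 m; rₐ = 210 Gm = 2.1e+11 m.
(a) Conservation of angular momentum (rₚvₚ = rₐvₐ) gives vₚ/vₐ = rₐ/rₚ = 2.1e+11/3e+10 ≈ 7
(b) From a = (rₚ + rₐ)/2 = 1.2e+11 m and e = (rₐ − rₚ)/(rₐ + rₚ) = 0.75, p = a(1 − e²) = 1.2e+11 · (1 − (0.75)²) ≈ 5.25e+10 m
(c) With a = (rₚ + rₐ)/2 = 1.2e+11 m, vₐ = √(GM (2/rₐ − 1/a)) = √(6.674e+15 · (2/2.1e+11 − 1/1.2e+11)) m/s ≈ 89.14 m/s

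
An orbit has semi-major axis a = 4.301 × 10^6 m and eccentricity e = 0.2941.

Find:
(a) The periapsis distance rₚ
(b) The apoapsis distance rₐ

(a) rₚ = a(1 − e) = 4.301e+06 · (1 − 0.2941) = 4.301e+06 · 0.7059 ≈ 3.036e+06 m = 3.036 × 10^6 m.
(b) rₐ = a(1 + e) = 4.301e+06 · (1 + 0.2941) = 4.301e+06 · 1.2941 ≈ 5.566e+06 m = 5.566 × 10^6 m.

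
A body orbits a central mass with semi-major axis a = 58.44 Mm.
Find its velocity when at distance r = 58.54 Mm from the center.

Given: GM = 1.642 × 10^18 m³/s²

Convert to SI: a = 58.44 Mm = 5.844e+07 m; r = 58.54 Mm = 5.854e+07 m.
Vis-viva: v = √(GM · (2/r − 1/a)).
2/r − 1/a = 2/5.854e+07 − 1/5.844e+07 = 1.70531e-08 m⁻¹.
v = √(1.642e+18 · 1.70531e-08) m/s ≈ 1.673e+05 m/s = 167.3 km/s.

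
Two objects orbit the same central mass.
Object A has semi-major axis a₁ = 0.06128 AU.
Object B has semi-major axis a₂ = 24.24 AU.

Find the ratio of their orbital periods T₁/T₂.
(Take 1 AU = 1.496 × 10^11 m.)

Convert to SI: a₁ = 0.06128 AU = 9.16749e+09 m; a₂ = 24.24 AU = 3.6263e+12 m.
From Kepler's third law, (T₁/T₂)² = (a₁/a₂)³, so T₁/T₂ = (a₁/a₂)^(3/2).
a₁/a₂ = 9.16749e+09 / 3.6263e+12 = 0.00252805.
T₁/T₂ = (0.00252805)^(3/2) ≈ 0.0001271.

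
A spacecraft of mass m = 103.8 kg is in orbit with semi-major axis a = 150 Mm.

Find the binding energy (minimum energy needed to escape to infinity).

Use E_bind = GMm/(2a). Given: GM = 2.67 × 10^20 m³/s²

Convert to SI: a = 150 Mm = 1.5e+08 m.
Total orbital energy is E = −GMm/(2a); binding energy is E_bind = −E = GMm/(2a).
E_bind = 2.67e+20 · 103.8 / (2 · 1.5e+08) J ≈ 9.238e+13 J = 92.38 TJ.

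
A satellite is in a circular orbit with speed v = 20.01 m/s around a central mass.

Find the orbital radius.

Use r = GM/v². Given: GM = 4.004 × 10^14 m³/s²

For a circular orbit, v² = GM / r, so r = GM / v².
r = 4.004e+14 / (20.01)² m ≈ 1e+12 m = 1000 Gm.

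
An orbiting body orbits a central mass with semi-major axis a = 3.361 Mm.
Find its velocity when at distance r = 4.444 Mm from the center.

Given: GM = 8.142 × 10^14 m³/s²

Convert to SI: a = 3.361 Mm = 3.361e+06 m; r = 4.444 Mm = 4.444e+06 m.
Vis-viva: v = √(GM · (2/r − 1/a)).
2/r − 1/a = 2/4.444e+06 − 1/3.361e+06 = 1.52515e-07 m⁻¹.
v = √(8.142e+14 · 1.52515e-07) m/s ≈ 1.114e+04 m/s = 11.14 km/s.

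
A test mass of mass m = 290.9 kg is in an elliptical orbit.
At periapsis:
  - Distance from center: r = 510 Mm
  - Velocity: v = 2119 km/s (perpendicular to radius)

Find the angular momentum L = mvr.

Convert to SI: r = 510 Mm = 5.1e+08 m; v = 2119 km/s = 2.119e+06 m/s.
Since v is perpendicular to r, L = m · v · r.
L = 290.9 · 2.119e+06 · 5.1e+08 kg·m²/s ≈ 3.144e+17 kg·m²/s.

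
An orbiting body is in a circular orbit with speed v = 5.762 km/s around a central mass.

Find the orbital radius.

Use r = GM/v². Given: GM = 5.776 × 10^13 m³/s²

Convert to SI: v = 5.762 km/s = 5762 m/s.
For a circular orbit, v² = GM / r, so r = GM / v².
r = 5.776e+13 / (5762)² m ≈ 1.74e+06 m = 1.74 × 10^6 m.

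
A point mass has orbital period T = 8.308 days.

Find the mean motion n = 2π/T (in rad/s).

Convert to SI: T = 8.308 days = 717811 s.
n = 2π / T.
n = 2π / 717811 s ≈ 8.753e-06 rad/s.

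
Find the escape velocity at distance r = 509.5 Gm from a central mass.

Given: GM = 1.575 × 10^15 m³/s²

Convert to SI: r = 509.5 Gm = 5.095e+11 m.
Escape velocity comes from setting total energy to zero: ½v² − GM/r = 0 ⇒ v_esc = √(2GM / r).
v_esc = √(2 · 1.575e+15 / 5.095e+11) m/s ≈ 78.63 m/s = 78.63 m/s.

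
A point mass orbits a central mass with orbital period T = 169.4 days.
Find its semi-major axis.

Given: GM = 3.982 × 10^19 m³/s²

Convert to SI: T = 169.4 days = 1.46362e+07 s.
Invert Kepler's third law: a = (GM · T² / (4π²))^(1/3).
Substituting T = 1.46362e+07 s and GM = 3.982e+19 m³/s²:
a = (3.982e+19 · (1.46362e+07)² / (4π²))^(1/3) m
a ≈ 6.001e+10 m = 60.01 Gm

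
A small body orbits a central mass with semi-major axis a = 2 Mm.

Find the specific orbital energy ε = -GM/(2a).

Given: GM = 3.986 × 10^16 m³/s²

Convert to SI: a = 2 Mm = 2e+06 m.
ε = −GM / (2a).
ε = −3.986e+16 / (2 · 2e+06) J/kg ≈ -9.965e+09 J/kg = -9.965 GJ/kg.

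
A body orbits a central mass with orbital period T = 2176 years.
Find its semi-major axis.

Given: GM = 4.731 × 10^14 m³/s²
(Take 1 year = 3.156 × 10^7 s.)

Convert to SI: T = 2176 years = 6.86746e+10 s.
Invert Kepler's third law: a = (GM · T² / (4π²))^(1/3).
Substituting T = 6.86746e+10 s and GM = 4.731e+14 m³/s²:
a = (4.731e+14 · (6.86746e+10)² / (4π²))^(1/3) m
a ≈ 3.838e+11 m = 383.8 Gm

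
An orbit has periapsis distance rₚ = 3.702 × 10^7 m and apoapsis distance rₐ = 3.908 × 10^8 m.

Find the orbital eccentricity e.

e = (rₐ − rₚ) / (rₐ + rₚ).
e = (3.908e+08 − 3.702e+07) / (3.908e+08 + 3.702e+07) = 3.5378e+08 / 4.2782e+08 ≈ 0.8269.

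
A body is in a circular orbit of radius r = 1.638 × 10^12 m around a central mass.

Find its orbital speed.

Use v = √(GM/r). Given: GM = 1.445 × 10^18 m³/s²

For a circular orbit, gravity supplies the centripetal force, so v = √(GM / r).
v = √(1.445e+18 / 1.638e+12) m/s ≈ 939.2 m/s = 939.2 m/s.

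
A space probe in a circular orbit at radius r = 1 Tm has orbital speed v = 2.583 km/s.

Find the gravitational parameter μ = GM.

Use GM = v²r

Convert to SI: r = 1 Tm = 1e+12 m; v = 2.583 km/s = 2583 m/s.
For a circular orbit v² = GM/r, so GM = v² · r.
GM = (2583)² · 1e+12 m³/s² ≈ 6.672e+18 m³/s² = 6.672 × 10^18 m³/s².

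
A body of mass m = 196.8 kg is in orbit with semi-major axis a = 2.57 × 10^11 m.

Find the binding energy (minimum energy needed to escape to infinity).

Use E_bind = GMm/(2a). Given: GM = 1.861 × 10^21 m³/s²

Total orbital energy is E = −GMm/(2a); binding energy is E_bind = −E = GMm/(2a).
E_bind = 1.861e+21 · 196.8 / (2 · 2.57e+11) J ≈ 7.125e+11 J = 712.5 GJ.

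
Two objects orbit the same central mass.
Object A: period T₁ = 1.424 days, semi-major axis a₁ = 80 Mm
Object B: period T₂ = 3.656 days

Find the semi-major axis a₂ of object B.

Convert to SI: T₁ = 1.424 days = 123034 s; a₁ = 80 Mm = 8e+07 m; T₂ = 3.656 days = 315878 s.
Kepler's third law: (T₁/T₂)² = (a₁/a₂)³ ⇒ a₂ = a₁ · (T₂/T₁)^(2/3).
T₂/T₁ = 315878 / 123034 = 2.56742.
a₂ = 8e+07 · (2.56742)^(2/3) m ≈ 1.5e+08 m = 150 Mm.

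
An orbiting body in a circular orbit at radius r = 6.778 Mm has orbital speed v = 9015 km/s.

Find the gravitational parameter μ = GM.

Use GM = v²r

Convert to SI: r = 6.778 Mm = 6.778e+06 m; v = 9015 km/s = 9.015e+06 m/s.
For a circular orbit v² = GM/r, so GM = v² · r.
GM = (9.015e+06)² · 6.778e+06 m³/s² ≈ 5.508e+20 m³/s² = 5.508 × 10^20 m³/s².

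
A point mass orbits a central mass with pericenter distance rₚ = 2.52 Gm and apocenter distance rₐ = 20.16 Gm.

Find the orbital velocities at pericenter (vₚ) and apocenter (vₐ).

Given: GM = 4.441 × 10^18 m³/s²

Convert to SI: rₚ = 2.52 Gm = 2.52e+09 m; rₐ = 20.16 Gm = 2.016e+10 m.
Use the vis-viva equation v² = GM(2/r − 1/a) with a = (rₚ + rₐ)/2 = (2.52e+09 + 2.016e+10)/2 = 1.134e+10 m.
vₚ = √(GM · (2/rₚ − 1/a)) = √(4.441e+18 · (2/2.52e+09 − 1/1.134e+10)) m/s ≈ 5.597e+04 m/s = 55.97 km/s.
vₐ = √(GM · (2/rₐ − 1/a)) = √(4.441e+18 · (2/2.016e+10 − 1/1.134e+10)) m/s ≈ 6997 m/s = 6.997 km/s.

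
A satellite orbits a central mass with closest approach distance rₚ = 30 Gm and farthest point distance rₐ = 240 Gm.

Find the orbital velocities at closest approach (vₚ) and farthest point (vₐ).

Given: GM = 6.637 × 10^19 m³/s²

Convert to SI: rₚ = 30 Gm = 3e+10 m; rₐ = 240 Gm = 2.4e+11 m.
Use the vis-viva equation v² = GM(2/r − 1/a) with a = (rₚ + rₐ)/2 = (3e+10 + 2.4e+11)/2 = 1.35e+11 m.
vₚ = √(GM · (2/rₚ − 1/a)) = √(6.637e+19 · (2/3e+10 − 1/1.35e+11)) m/s ≈ 6.271e+04 m/s = 62.71 km/s.
vₐ = √(GM · (2/rₐ − 1/a)) = √(6.637e+19 · (2/2.4e+11 − 1/1.35e+11)) m/s ≈ 7839 m/s = 7.839 km/s.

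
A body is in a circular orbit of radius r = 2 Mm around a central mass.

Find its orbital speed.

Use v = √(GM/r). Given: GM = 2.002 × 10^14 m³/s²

Convert to SI: r = 2 Mm = 2e+06 m.
For a circular orbit, gravity supplies the centripetal force, so v = √(GM / r).
v = √(2.002e+14 / 2e+06) m/s ≈ 1e+04 m/s = 10 km/s.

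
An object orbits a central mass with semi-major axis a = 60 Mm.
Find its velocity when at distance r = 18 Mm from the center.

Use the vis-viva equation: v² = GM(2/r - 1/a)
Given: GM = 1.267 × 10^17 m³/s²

Convert to SI: a = 60 Mm = 6e+07 m; r = 18 Mm = 1.8e+07 m.
Vis-viva: v = √(GM · (2/r − 1/a)).
2/r − 1/a = 2/1.8e+07 − 1/6e+07 = 9.44444e-08 m⁻¹.
v = √(1.267e+17 · 9.44444e-08) m/s ≈ 1.094e+05 m/s = 109.4 km/s.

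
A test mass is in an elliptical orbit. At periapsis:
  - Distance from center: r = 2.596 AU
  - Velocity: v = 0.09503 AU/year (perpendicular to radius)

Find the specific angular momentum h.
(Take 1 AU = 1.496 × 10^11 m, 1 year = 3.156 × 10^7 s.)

Convert to SI: r = 2.596 AU = 3.88362e+11 m; v = 0.09503 AU/year = 450.459 m/s.
With v perpendicular to r, h = r · v.
h = 3.88362e+11 · 450.459 m²/s ≈ 1.749e+14 m²/s.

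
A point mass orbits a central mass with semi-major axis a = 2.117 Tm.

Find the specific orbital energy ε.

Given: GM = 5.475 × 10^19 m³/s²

Convert to SI: a = 2.117 Tm = 2.117e+12 m.
ε = −GM / (2a).
ε = −5.475e+19 / (2 · 2.117e+12) J/kg ≈ -1.293e+07 J/kg = -12.93 MJ/kg.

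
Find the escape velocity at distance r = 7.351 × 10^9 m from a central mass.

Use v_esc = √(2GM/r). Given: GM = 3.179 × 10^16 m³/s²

Escape velocity comes from setting total energy to zero: ½v² − GM/r = 0 ⇒ v_esc = √(2GM / r).
v_esc = √(2 · 3.179e+16 / 7.351e+09) m/s ≈ 2941 m/s = 2.941 km/s.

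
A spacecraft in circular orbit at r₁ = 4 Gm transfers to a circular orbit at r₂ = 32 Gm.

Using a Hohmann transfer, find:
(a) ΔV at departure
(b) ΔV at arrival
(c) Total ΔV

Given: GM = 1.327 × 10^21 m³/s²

Convert to SI: r₁ = 4 Gm = 4e+09 m; r₂ = 32 Gm = 3.2e+10 m.
Transfer semi-major axis: a_t = (r₁ + r₂)/2 = (4e+09 + 3.2e+10)/2 = 1.8e+10 m.
Circular speeds: v₁ = √(GM/r₁) = 575977 m/s, v₂ = √(GM/r₂) = 203639 m/s.
Transfer speeds (vis-viva v² = GM(2/r − 1/a_t)): v₁ᵗ = 767970 m/s, v₂ᵗ = 95996.2 m/s.
(a) ΔV₁ = |v₁ᵗ − v₁| ≈ 1.92e+05 m/s = 192 km/s.
(b) ΔV₂ = |v₂ − v₂ᵗ| ≈ 1.076e+05 m/s = 107.6 km/s.
(c) ΔV_total = ΔV₁ + ΔV₂ ≈ 2.996e+05 m/s = 299.6 km/s.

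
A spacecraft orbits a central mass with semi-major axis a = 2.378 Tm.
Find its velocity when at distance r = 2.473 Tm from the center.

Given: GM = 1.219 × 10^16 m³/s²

Convert to SI: a = 2.378 Tm = 2.378e+12 m; r = 2.473 Tm = 2.473e+12 m.
Vis-viva: v = √(GM · (2/r − 1/a)).
2/r − 1/a = 2/2.473e+12 − 1/2.378e+12 = 3.88213e-13 m⁻¹.
v = √(1.219e+16 · 3.88213e-13) m/s ≈ 68.79 m/s = 68.79 m/s.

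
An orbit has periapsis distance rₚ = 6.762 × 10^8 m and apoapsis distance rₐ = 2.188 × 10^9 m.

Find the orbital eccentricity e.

e = (rₐ − rₚ) / (rₐ + rₚ).
e = (2.188e+09 − 6.762e+08) / (2.188e+09 + 6.762e+08) = 1.5118e+09 / 2.8642e+09 ≈ 0.5278.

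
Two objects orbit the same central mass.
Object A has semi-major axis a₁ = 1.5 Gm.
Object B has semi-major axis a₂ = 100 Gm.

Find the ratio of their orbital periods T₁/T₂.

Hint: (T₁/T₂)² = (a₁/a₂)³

Convert to SI: a₁ = 1.5 Gm = 1.5e+09 m; a₂ = 100 Gm = 1e+11 m.
From Kepler's third law, (T₁/T₂)² = (a₁/a₂)³, so T₁/T₂ = (a₁/a₂)^(3/2).
a₁/a₂ = 1.5e+09 / 1e+11 = 0.015.
T₁/T₂ = (0.015)^(3/2) ≈ 0.001837.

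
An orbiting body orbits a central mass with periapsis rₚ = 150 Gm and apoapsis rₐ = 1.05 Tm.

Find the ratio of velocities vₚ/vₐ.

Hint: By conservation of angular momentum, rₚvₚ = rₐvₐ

Convert to SI: rₚ = 150 Gm = 1.5e+11 m; rₐ = 1.05 Tm = 1.05e+12 m.
Conservation of angular momentum gives rₚvₚ = rₐvₐ, so vₚ/vₐ = rₐ/rₚ.
vₚ/vₐ = 1.05e+12 / 1.5e+11 ≈ 7.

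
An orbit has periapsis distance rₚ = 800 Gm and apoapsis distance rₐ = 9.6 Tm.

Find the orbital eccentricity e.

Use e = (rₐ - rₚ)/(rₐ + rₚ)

Convert to SI: rₚ = 800 Gm = 8e+11 m; rₐ = 9.6 Tm = 9.6e+12 m.
e = (rₐ − rₚ) / (rₐ + rₚ).
e = (9.6e+12 − 8e+11) / (9.6e+12 + 8e+11) = 8.8e+12 / 1.04e+13 ≈ 0.8462.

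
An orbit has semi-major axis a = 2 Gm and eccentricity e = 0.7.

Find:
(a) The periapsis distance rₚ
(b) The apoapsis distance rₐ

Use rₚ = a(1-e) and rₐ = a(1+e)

Convert to SI: a = 2 Gm = 2e+09 m.
(a) rₚ = a(1 − e) = 2e+09 · (1 − 0.7) = 2e+09 · 0.3 ≈ 6e+08 m = 600 Mm.
(b) rₐ = a(1 + e) = 2e+09 · (1 + 0.7) = 2e+09 · 1.7 ≈ 3.4e+09 m = 3.4 Gm.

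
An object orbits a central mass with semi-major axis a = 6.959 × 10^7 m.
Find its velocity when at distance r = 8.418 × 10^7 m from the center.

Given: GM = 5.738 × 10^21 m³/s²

Vis-viva: v = √(GM · (2/r − 1/a)).
2/r − 1/a = 2/8.418e+07 − 1/6.959e+07 = 9.38873e-09 m⁻¹.
v = √(5.738e+21 · 9.38873e-09) m/s ≈ 7.34e+06 m/s = 7340 km/s.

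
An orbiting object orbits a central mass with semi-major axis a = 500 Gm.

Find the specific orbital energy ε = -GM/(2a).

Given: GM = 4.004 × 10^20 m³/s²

Convert to SI: a = 500 Gm = 5e+11 m.
ε = −GM / (2a).
ε = −4.004e+20 / (2 · 5e+11) J/kg ≈ -4.004e+08 J/kg = -400.4 MJ/kg.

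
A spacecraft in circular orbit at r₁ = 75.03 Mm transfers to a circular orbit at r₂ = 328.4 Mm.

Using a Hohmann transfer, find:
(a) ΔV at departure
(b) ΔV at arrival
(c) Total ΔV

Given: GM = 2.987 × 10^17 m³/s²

Convert to SI: r₁ = 75.03 Mm = 7.503e+07 m; r₂ = 328.4 Mm = 3.284e+08 m.
Transfer semi-major axis: a_t = (r₁ + r₂)/2 = (7.503e+07 + 3.284e+08)/2 = 2.01715e+08 m.
Circular speeds: v₁ = √(GM/r₁) = 63095.8 m/s, v₂ = √(GM/r₂) = 30158.9 m/s.
Transfer speeds (vis-viva v² = GM(2/r − 1/a_t)): v₁ᵗ = 80506.8 m/s, v₂ᵗ = 18393.5 m/s.
(a) ΔV₁ = |v₁ᵗ − v₁| ≈ 1.741e+04 m/s = 17.41 km/s.
(b) ΔV₂ = |v₂ − v₂ᵗ| ≈ 1.177e+04 m/s = 11.77 km/s.
(c) ΔV_total = ΔV₁ + ΔV₂ ≈ 2.918e+04 m/s = 29.18 km/s.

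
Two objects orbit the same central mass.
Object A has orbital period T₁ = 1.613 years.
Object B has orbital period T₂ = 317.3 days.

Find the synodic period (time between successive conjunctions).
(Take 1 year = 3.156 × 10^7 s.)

Convert to SI: T₁ = 1.613 years = 5.09063e+07 s; T₂ = 317.3 days = 2.74147e+07 s.
T_syn = |T₁ · T₂ / (T₁ − T₂)|.
T_syn = |5.09063e+07 · 2.74147e+07 / (5.09063e+07 − 2.74147e+07)| s ≈ 5.941e+07 s = 1.882 years.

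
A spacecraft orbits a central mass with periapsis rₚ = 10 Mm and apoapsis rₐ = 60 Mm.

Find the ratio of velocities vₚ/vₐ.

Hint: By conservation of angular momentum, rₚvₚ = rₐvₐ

Convert to SI: rₚ = 10 Mm = 1e+07 m; rₐ = 60 Mm = 6e+07 m.
Conservation of angular momentum gives rₚvₚ = rₐvₐ, so vₚ/vₐ = rₐ/rₚ.
vₚ/vₐ = 6e+07 / 1e+07 ≈ 6.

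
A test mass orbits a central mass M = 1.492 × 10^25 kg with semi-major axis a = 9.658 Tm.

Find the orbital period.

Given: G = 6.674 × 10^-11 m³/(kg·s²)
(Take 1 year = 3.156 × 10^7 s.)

Convert to SI: a = 9.658 Tm = 9.658e+12 m.
GM = G · M = 6.674e-11 · 1.492e+25 = 9.95761e+14 m³/s².
Kepler's third law: T = 2π √(a³ / GM).
Substituting a = 9.658e+12 m and GM = 9.95761e+14 m³/s²:
T = 2π √((9.658e+12)³ / 9.95761e+14) s
T ≈ 5.976e+12 s = 1.894e+05 years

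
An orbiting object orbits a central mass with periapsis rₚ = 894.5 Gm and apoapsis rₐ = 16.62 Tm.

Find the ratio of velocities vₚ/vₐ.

Convert to SI: rₚ = 894.5 Gm = 8.945e+11 m; rₐ = 16.62 Tm = 1.662e+13 m.
Conservation of angular momentum gives rₚvₚ = rₐvₐ, so vₚ/vₐ = rₐ/rₚ.
vₚ/vₐ = 1.662e+13 / 8.945e+11 ≈ 18.58.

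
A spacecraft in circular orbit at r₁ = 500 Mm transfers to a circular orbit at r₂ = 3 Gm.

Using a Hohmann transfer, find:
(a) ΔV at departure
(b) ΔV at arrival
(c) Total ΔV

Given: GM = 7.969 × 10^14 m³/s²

Convert to SI: r₁ = 500 Mm = 5e+08 m; r₂ = 3 Gm = 3e+09 m.
Transfer semi-major axis: a_t = (r₁ + r₂)/2 = (5e+08 + 3e+09)/2 = 1.75e+09 m.
Circular speeds: v₁ = √(GM/r₁) = 1262.46 m/s, v₂ = √(GM/r₂) = 515.396 m/s.
Transfer speeds (vis-viva v² = GM(2/r − 1/a_t)): v₁ᵗ = 1652.95 m/s, v₂ᵗ = 275.491 m/s.
(a) ΔV₁ = |v₁ᵗ − v₁| ≈ 390.5 m/s = 390.5 m/s.
(b) ΔV₂ = |v₂ − v₂ᵗ| ≈ 239.9 m/s = 239.9 m/s.
(c) ΔV_total = ΔV₁ + ΔV₂ ≈ 630.4 m/s = 630.4 m/s.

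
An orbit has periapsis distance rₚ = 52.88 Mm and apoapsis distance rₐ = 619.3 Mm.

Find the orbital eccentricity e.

Convert to SI: rₚ = 52.88 Mm = 5.288e+07 m; rₐ = 619.3 Mm = 6.193e+08 m.
e = (rₐ − rₚ) / (rₐ + rₚ).
e = (6.193e+08 − 5.288e+07) / (6.193e+08 + 5.288e+07) = 5.6642e+08 / 6.7218e+08 ≈ 0.8427.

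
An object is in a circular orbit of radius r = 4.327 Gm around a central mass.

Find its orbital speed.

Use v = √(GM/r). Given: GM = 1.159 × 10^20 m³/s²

Convert to SI: r = 4.327 Gm = 4.327e+09 m.
For a circular orbit, gravity supplies the centripetal force, so v = √(GM / r).
v = √(1.159e+20 / 4.327e+09) m/s ≈ 1.637e+05 m/s = 163.7 km/s.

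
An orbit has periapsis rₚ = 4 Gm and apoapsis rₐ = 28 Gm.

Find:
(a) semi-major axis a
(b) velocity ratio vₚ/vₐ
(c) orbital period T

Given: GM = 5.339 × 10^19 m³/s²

Convert to SI: rₚ = 4 Gm = 4e+09 m; rₐ = 28 Gm = 2.8e+10 m.
(a) a = (rₚ + rₐ)/2 = (4e+09 + 2.8e+10)/2 ≈ 1.6e+10 m
(b) Conservation of angular momentum (rₚvₚ = rₐvₐ) gives vₚ/vₐ = rₐ/rₚ = 2.8e+10/4e+09 ≈ 7
(c) With a = (rₚ + rₐ)/2 = 1.6e+10 m, T = 2π √(a³/GM) = 2π √((1.6e+10)³/5.339e+19) s ≈ 1.74e+06 s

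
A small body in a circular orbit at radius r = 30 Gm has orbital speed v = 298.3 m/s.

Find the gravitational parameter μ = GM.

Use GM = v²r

Convert to SI: r = 30 Gm = 3e+10 m.
For a circular orbit v² = GM/r, so GM = v² · r.
GM = (298.3)² · 3e+10 m³/s² ≈ 2.669e+15 m³/s² = 2.669 × 10^15 m³/s².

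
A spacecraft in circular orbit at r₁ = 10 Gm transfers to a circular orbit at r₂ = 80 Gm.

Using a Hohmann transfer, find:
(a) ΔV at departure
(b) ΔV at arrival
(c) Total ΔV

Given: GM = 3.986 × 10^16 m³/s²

Convert to SI: r₁ = 10 Gm = 1e+10 m; r₂ = 80 Gm = 8e+10 m.
Transfer semi-major axis: a_t = (r₁ + r₂)/2 = (1e+10 + 8e+10)/2 = 4.5e+10 m.
Circular speeds: v₁ = √(GM/r₁) = 1996.5 m/s, v₂ = √(GM/r₂) = 705.868 m/s.
Transfer speeds (vis-viva v² = GM(2/r − 1/a_t)): v₁ᵗ = 2662 m/s, v₂ᵗ = 332.749 m/s.
(a) ΔV₁ = |v₁ᵗ − v₁| ≈ 665.5 m/s = 665.5 m/s.
(b) ΔV₂ = |v₂ − v₂ᵗ| ≈ 373.1 m/s = 373.1 m/s.
(c) ΔV_total = ΔV₁ + ΔV₂ ≈ 1039 m/s = 1.039 km/s.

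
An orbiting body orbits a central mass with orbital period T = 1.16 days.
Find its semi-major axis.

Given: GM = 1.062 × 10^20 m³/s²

Convert to SI: T = 1.16 days = 100224 s.
Invert Kepler's third law: a = (GM · T² / (4π²))^(1/3).
Substituting T = 100224 s and GM = 1.062e+20 m³/s²:
a = (1.062e+20 · (100224)² / (4π²))^(1/3) m
a ≈ 3.001e+09 m = 3.001 Gm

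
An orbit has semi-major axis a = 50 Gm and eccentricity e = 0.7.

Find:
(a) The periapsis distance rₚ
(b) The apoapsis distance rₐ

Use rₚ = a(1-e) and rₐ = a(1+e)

Convert to SI: a = 50 Gm = 5e+10 m.
(a) rₚ = a(1 − e) = 5e+10 · (1 − 0.7) = 5e+10 · 0.3 ≈ 1.5e+10 m = 15 Gm.
(b) rₐ = a(1 + e) = 5e+10 · (1 + 0.7) = 5e+10 · 1.7 ≈ 8.5e+10 m = 85 Gm.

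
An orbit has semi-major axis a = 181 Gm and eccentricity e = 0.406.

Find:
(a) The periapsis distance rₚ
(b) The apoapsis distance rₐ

Convert to SI: a = 181 Gm = 1.81e+11 m.
(a) rₚ = a(1 − e) = 1.81e+11 · (1 − 0.406) = 1.81e+11 · 0.594 ≈ 1.075e+11 m = 107.5 Gm.
(b) rₐ = a(1 + e) = 1.81e+11 · (1 + 0.406) = 1.81e+11 · 1.406 ≈ 2.545e+11 m = 254.5 Gm.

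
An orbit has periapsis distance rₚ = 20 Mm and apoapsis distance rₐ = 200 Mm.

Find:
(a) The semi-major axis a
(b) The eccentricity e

Convert to SI: rₚ = 20 Mm = 2e+07 m; rₐ = 200 Mm = 2e+08 m.
(a) a = (rₚ + rₐ) / 2 = (2e+07 + 2e+08) / 2 ≈ 1.1e+08 m = 110 Mm.
(b) e = (rₐ − rₚ) / (rₐ + rₚ) = (2e+08 − 2e+07) / (2e+08 + 2e+07) ≈ 0.8182.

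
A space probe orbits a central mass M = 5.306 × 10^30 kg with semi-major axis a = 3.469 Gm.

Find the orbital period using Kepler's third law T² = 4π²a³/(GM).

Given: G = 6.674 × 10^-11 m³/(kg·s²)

Convert to SI: a = 3.469 Gm = 3.469e+09 m.
GM = G · M = 6.674e-11 · 5.306e+30 = 3.54122e+20 m³/s².
Kepler's third law: T = 2π √(a³ / GM).
Substituting a = 3.469e+09 m and GM = 3.54122e+20 m³/s²:
T = 2π √((3.469e+09)³ / 3.54122e+20) s
T ≈ 6.822e+04 s = 18.95 hours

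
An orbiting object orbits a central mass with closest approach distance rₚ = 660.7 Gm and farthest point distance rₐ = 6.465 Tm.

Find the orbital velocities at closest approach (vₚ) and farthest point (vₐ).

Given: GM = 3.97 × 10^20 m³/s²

Convert to SI: rₚ = 660.7 Gm = 6.607e+11 m; rₐ = 6.465 Tm = 6.465e+12 m.
Use the vis-viva equation v² = GM(2/r − 1/a) with a = (rₚ + rₐ)/2 = (6.607e+11 + 6.465e+12)/2 = 3.56285e+12 m.
vₚ = √(GM · (2/rₚ − 1/a)) = √(3.97e+20 · (2/6.607e+11 − 1/3.56285e+12)) m/s ≈ 3.302e+04 m/s = 33.02 km/s.
vₐ = √(GM · (2/rₐ − 1/a)) = √(3.97e+20 · (2/6.465e+12 − 1/3.56285e+12)) m/s ≈ 3375 m/s = 3.375 km/s.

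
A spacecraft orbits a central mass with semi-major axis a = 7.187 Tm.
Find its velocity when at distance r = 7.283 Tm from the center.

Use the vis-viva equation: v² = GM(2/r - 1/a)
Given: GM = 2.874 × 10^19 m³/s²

Convert to SI: a = 7.187 Tm = 7.187e+12 m; r = 7.283 Tm = 7.283e+12 m.
Vis-viva: v = √(GM · (2/r − 1/a)).
2/r − 1/a = 2/7.283e+12 − 1/7.187e+12 = 1.35472e-13 m⁻¹.
v = √(2.874e+19 · 1.35472e-13) m/s ≈ 1973 m/s = 1.973 km/s.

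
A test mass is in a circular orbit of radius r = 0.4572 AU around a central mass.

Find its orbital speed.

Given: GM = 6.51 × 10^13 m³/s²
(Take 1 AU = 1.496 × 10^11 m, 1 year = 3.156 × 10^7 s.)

Convert to SI: r = 0.4572 AU = 6.83971e+10 m.
For a circular orbit, gravity supplies the centripetal force, so v = √(GM / r).
v = √(6.51e+13 / 6.83971e+10) m/s ≈ 30.85 m/s = 0.006508 AU/year.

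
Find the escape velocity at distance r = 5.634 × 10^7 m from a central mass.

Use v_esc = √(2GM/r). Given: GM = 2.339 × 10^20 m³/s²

Escape velocity comes from setting total energy to zero: ½v² − GM/r = 0 ⇒ v_esc = √(2GM / r).
v_esc = √(2 · 2.339e+20 / 5.634e+07) m/s ≈ 2.882e+06 m/s = 2882 km/s.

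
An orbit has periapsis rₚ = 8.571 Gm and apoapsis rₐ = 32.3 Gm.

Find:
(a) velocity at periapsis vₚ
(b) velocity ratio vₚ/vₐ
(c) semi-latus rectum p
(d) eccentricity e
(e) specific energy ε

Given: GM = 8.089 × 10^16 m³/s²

Convert to SI: rₚ = 8.571 Gm = 8.571e+09 m; rₐ = 32.3 Gm = 3.23e+10 m.
(a) With a = (rₚ + rₐ)/2 = 2.04355e+10 m, vₚ = √(GM (2/rₚ − 1/a)) = √(8.089e+16 · (2/8.571e+09 − 1/2.04355e+10)) m/s ≈ 3862 m/s
(b) Conservation of angular momentum (rₚvₚ = rₐvₐ) gives vₚ/vₐ = rₐ/rₚ = 3.23e+10/8.571e+09 ≈ 3.769
(c) From a = (rₚ + rₐ)/2 = 2.04355e+10 m and e = (rₐ − rₚ)/(rₐ + rₚ) = 0.580583, p = a(1 − e²) = 2.04355e+10 · (1 − (0.580583)²) ≈ 1.355e+10 m
(d) e = (rₐ − rₚ)/(rₐ + rₚ) = (3.23e+10 − 8.571e+09)/(3.23e+10 + 8.571e+09) ≈ 0.5806
(e) With a = (rₚ + rₐ)/2 = 2.04355e+10 m, ε = −GM/(2a) = −8.089e+16/(2 · 2.04355e+10) J/kg ≈ -1.979e+06 J/kg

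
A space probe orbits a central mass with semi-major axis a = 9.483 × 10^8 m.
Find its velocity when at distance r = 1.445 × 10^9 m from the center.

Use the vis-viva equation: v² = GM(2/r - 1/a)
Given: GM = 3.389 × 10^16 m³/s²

Vis-viva: v = √(GM · (2/r − 1/a)).
2/r − 1/a = 2/1.445e+09 − 1/9.483e+08 = 3.29564e-10 m⁻¹.
v = √(3.389e+16 · 3.29564e-10) m/s ≈ 3342 m/s = 3.342 km/s.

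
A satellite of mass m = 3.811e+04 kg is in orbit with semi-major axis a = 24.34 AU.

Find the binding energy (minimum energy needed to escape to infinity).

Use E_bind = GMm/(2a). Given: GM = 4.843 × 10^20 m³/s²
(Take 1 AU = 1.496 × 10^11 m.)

Convert to SI: a = 24.34 AU = 3.64126e+12 m.
Total orbital energy is E = −GMm/(2a); binding energy is E_bind = −E = GMm/(2a).
E_bind = 4.843e+20 · 3.811e+04 / (2 · 3.64126e+12) J ≈ 2.534e+12 J = 2.534 TJ.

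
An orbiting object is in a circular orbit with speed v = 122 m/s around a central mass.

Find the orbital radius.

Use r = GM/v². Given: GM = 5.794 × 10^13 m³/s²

For a circular orbit, v² = GM / r, so r = GM / v².
r = 5.794e+13 / (122)² m ≈ 3.893e+09 m = 3.893 Gm.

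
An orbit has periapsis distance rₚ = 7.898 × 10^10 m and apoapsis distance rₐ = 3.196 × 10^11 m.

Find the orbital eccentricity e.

e = (rₐ − rₚ) / (rₐ + rₚ).
e = (3.196e+11 − 7.898e+10) / (3.196e+11 + 7.898e+10) = 2.4062e+11 / 3.9858e+11 ≈ 0.6037.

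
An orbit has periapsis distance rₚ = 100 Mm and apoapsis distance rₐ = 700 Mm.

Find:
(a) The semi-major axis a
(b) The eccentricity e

Convert to SI: rₚ = 100 Mm = 1e+08 m; rₐ = 700 Mm = 7e+08 m.
(a) a = (rₚ + rₐ) / 2 = (1e+08 + 7e+08) / 2 ≈ 4e+08 m = 400 Mm.
(b) e = (rₐ − rₚ) / (rₐ + rₚ) = (7e+08 − 1e+08) / (7e+08 + 1e+08) ≈ 0.75.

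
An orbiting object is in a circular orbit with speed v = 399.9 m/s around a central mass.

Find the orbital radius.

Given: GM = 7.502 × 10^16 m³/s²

For a circular orbit, v² = GM / r, so r = GM / v².
r = 7.502e+16 / (399.9)² m ≈ 4.691e+11 m = 469.1 Gm.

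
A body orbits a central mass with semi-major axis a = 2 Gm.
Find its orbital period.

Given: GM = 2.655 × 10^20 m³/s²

Convert to SI: a = 2 Gm = 2e+09 m.
Kepler's third law: T = 2π √(a³ / GM).
Substituting a = 2e+09 m and GM = 2.655e+20 m³/s²:
T = 2π √((2e+09)³ / 2.655e+20) s
T ≈ 3.449e+04 s = 9.581 hours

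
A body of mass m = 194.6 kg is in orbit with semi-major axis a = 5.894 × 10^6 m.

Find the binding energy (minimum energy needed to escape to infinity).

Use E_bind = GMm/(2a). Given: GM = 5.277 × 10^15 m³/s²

Total orbital energy is E = −GMm/(2a); binding energy is E_bind = −E = GMm/(2a).
E_bind = 5.277e+15 · 194.6 / (2 · 5.894e+06) J ≈ 8.711e+10 J = 87.11 GJ.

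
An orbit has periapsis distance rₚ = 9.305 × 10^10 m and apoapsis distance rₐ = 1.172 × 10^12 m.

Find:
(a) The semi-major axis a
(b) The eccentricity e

(a) a = (rₚ + rₐ) / 2 = (9.305e+10 + 1.172e+12) / 2 ≈ 6.325e+11 m = 6.325 × 10^11 m.
(b) e = (rₐ − rₚ) / (rₐ + rₚ) = (1.172e+12 − 9.305e+10) / (1.172e+12 + 9.305e+10) ≈ 0.8529.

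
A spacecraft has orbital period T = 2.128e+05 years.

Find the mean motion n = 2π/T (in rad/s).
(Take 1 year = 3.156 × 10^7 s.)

Convert to SI: T = 2.128e+05 years = 6.71597e+12 s.
n = 2π / T.
n = 2π / 6.71597e+12 s ≈ 9.356e-13 rad/s.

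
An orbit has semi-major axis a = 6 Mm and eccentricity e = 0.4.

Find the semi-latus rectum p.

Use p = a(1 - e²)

Convert to SI: a = 6 Mm = 6e+06 m.
p = a (1 − e²).
p = 6e+06 · (1 − (0.4)²) = 6e+06 · 0.84 ≈ 5.04e+06 m = 5.04 Mm.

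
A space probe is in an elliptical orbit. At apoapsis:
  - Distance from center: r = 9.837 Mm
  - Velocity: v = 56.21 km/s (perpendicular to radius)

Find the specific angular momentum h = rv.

Convert to SI: r = 9.837 Mm = 9.837e+06 m; v = 56.21 km/s = 56210 m/s.
With v perpendicular to r, h = r · v.
h = 9.837e+06 · 56210 m²/s ≈ 5.529e+11 m²/s.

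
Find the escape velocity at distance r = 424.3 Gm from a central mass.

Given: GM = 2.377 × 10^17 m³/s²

Convert to SI: r = 424.3 Gm = 4.243e+11 m.
Escape velocity comes from setting total energy to zero: ½v² − GM/r = 0 ⇒ v_esc = √(2GM / r).
v_esc = √(2 · 2.377e+17 / 4.243e+11) m/s ≈ 1059 m/s = 1.059 km/s.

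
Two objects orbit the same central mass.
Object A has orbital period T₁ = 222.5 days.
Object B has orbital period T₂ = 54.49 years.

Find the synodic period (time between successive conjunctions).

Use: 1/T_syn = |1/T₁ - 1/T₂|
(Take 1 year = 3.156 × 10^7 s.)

Convert to SI: T₁ = 222.5 days = 1.9224e+07 s; T₂ = 54.49 years = 1.7197e+09 s.
T_syn = |T₁ · T₂ / (T₁ − T₂)|.
T_syn = |1.9224e+07 · 1.7197e+09 / (1.9224e+07 − 1.7197e+09)| s ≈ 1.944e+07 s = 225 days.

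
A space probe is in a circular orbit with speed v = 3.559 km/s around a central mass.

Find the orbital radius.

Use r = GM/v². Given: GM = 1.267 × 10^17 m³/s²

Convert to SI: v = 3.559 km/s = 3559 m/s.
For a circular orbit, v² = GM / r, so r = GM / v².
r = 1.267e+17 / (3559)² m ≈ 1e+10 m = 10 Gm.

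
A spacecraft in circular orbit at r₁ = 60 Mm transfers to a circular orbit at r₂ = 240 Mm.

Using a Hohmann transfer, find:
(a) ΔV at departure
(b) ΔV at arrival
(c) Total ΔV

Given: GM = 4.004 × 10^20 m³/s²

Convert to SI: r₁ = 60 Mm = 6e+07 m; r₂ = 240 Mm = 2.4e+08 m.
Transfer semi-major axis: a_t = (r₁ + r₂)/2 = (6e+07 + 2.4e+08)/2 = 1.5e+08 m.
Circular speeds: v₁ = √(GM/r₁) = 2.58328e+06 m/s, v₂ = √(GM/r₂) = 1.29164e+06 m/s.
Transfer speeds (vis-viva v² = GM(2/r − 1/a_t)): v₁ᵗ = 3.26762e+06 m/s, v₂ᵗ = 816905 m/s.
(a) ΔV₁ = |v₁ᵗ − v₁| ≈ 6.843e+05 m/s = 684.3 km/s.
(b) ΔV₂ = |v₂ − v₂ᵗ| ≈ 4.747e+05 m/s = 474.7 km/s.
(c) ΔV_total = ΔV₁ + ΔV₂ ≈ 1.159e+06 m/s = 1159 km/s.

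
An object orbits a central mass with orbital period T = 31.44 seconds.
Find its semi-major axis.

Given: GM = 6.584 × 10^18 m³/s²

Invert Kepler's third law: a = (GM · T² / (4π²))^(1/3).
Substituting T = 31.44 s and GM = 6.584e+18 m³/s²:
a = (6.584e+18 · (31.44)² / (4π²))^(1/3) m
a ≈ 5.483e+06 m = 5.483 × 10^6 m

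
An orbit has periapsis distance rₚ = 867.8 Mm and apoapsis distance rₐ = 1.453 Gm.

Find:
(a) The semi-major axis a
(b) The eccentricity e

Convert to SI: rₚ = 867.8 Mm = 8.678e+08 m; rₐ = 1.453 Gm = 1.453e+09 m.
(a) a = (rₚ + rₐ) / 2 = (8.678e+08 + 1.453e+09) / 2 ≈ 1.16e+09 m = 1.16 Gm.
(b) e = (rₐ − rₚ) / (rₐ + rₚ) = (1.453e+09 − 8.678e+08) / (1.453e+09 + 8.678e+08) ≈ 0.2522.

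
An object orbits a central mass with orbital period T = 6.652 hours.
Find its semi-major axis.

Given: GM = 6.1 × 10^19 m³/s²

Convert to SI: T = 6.652 hours = 23947.2 s.
Invert Kepler's third law: a = (GM · T² / (4π²))^(1/3).
Substituting T = 23947.2 s and GM = 6.1e+19 m³/s²:
a = (6.1e+19 · (23947.2)² / (4π²))^(1/3) m
a ≈ 9.605e+08 m = 960.5 Mm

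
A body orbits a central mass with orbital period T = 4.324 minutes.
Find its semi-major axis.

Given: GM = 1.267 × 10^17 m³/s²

Convert to SI: T = 4.324 minutes = 259.44 s.
Invert Kepler's third law: a = (GM · T² / (4π²))^(1/3).
Substituting T = 259.44 s and GM = 1.267e+17 m³/s²:
a = (1.267e+17 · (259.44)² / (4π²))^(1/3) m
a ≈ 6e+06 m = 6 Mm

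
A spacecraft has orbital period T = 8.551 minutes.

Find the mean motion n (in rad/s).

Convert to SI: T = 8.551 minutes = 513.06 s.
n = 2π / T.
n = 2π / 513.06 s ≈ 0.01225 rad/s.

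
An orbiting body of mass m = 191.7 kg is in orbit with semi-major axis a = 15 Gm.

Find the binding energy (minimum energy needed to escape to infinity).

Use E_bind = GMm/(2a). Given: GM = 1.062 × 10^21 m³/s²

Convert to SI: a = 15 Gm = 1.5e+10 m.
Total orbital energy is E = −GMm/(2a); binding energy is E_bind = −E = GMm/(2a).
E_bind = 1.062e+21 · 191.7 / (2 · 1.5e+10) J ≈ 6.786e+12 J = 6.786 TJ.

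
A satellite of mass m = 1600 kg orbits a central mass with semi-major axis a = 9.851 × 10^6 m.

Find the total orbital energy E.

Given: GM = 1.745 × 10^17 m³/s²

E = −GMm / (2a).
E = −1.745e+17 · 1600 / (2 · 9.851e+06) J ≈ -1.417e+13 J = -14.17 TJ.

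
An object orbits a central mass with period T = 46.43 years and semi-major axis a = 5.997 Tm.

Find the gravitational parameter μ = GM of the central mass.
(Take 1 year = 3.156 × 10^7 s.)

Convert to SI: T = 46.43 years = 1.46533e+09 s; a = 5.997 Tm = 5.997e+12 m.
GM = 4π² · a³ / T².
GM = 4π² · (5.997e+12)³ / (1.46533e+09)² m³/s² ≈ 3.965e+21 m³/s² = 3.965 × 10^21 m³/s².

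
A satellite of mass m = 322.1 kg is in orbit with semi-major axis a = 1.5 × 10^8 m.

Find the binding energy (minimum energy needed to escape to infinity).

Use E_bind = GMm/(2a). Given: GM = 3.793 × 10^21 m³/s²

Total orbital energy is E = −GMm/(2a); binding energy is E_bind = −E = GMm/(2a).
E_bind = 3.793e+21 · 322.1 / (2 · 1.5e+08) J ≈ 4.072e+15 J = 4.072 PJ.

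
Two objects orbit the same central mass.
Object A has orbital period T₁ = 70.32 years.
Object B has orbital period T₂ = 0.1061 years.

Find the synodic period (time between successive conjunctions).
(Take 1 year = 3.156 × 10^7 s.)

Convert to SI: T₁ = 70.32 years = 2.2193e+09 s; T₂ = 0.1061 years = 3.34852e+06 s.
T_syn = |T₁ · T₂ / (T₁ − T₂)|.
T_syn = |2.2193e+09 · 3.34852e+06 / (2.2193e+09 − 3.34852e+06)| s ≈ 3.354e+06 s = 0.1063 years.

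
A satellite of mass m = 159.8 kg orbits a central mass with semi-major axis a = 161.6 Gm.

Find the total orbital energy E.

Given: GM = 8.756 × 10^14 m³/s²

Convert to SI: a = 161.6 Gm = 1.616e+11 m.
E = −GMm / (2a).
E = −8.756e+14 · 159.8 / (2 · 1.616e+11) J ≈ -4.329e+05 J = -432.9 kJ.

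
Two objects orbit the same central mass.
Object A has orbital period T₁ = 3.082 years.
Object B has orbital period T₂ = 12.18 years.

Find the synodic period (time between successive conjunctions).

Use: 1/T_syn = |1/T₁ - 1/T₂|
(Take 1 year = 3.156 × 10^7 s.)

Convert to SI: T₁ = 3.082 years = 9.72679e+07 s; T₂ = 12.18 years = 3.84401e+08 s.
T_syn = |T₁ · T₂ / (T₁ − T₂)|.
T_syn = |9.72679e+07 · 3.84401e+08 / (9.72679e+07 − 3.84401e+08)| s ≈ 1.302e+08 s = 4.126 years.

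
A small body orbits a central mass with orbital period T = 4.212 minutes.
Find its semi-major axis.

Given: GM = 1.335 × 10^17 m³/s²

Convert to SI: T = 4.212 minutes = 252.72 s.
Invert Kepler's third law: a = (GM · T² / (4π²))^(1/3).
Substituting T = 252.72 s and GM = 1.335e+17 m³/s²:
a = (1.335e+17 · (252.72)² / (4π²))^(1/3) m
a ≈ 6e+06 m = 6 Mm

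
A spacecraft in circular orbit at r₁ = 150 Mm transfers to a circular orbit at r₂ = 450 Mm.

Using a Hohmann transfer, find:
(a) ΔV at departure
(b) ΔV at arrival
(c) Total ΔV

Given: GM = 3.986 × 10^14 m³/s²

Convert to SI: r₁ = 150 Mm = 1.5e+08 m; r₂ = 450 Mm = 4.5e+08 m.
Transfer semi-major axis: a_t = (r₁ + r₂)/2 = (1.5e+08 + 4.5e+08)/2 = 3e+08 m.
Circular speeds: v₁ = √(GM/r₁) = 1630.13 m/s, v₂ = √(GM/r₂) = 941.158 m/s.
Transfer speeds (vis-viva v² = GM(2/r − 1/a_t)): v₁ᵗ = 1996.5 m/s, v₂ᵗ = 665.499 m/s.
(a) ΔV₁ = |v₁ᵗ − v₁| ≈ 366.4 m/s = 366.4 m/s.
(b) ΔV₂ = |v₂ − v₂ᵗ| ≈ 275.7 m/s = 275.7 m/s.
(c) ΔV_total = ΔV₁ + ΔV₂ ≈ 642 m/s = 642 m/s.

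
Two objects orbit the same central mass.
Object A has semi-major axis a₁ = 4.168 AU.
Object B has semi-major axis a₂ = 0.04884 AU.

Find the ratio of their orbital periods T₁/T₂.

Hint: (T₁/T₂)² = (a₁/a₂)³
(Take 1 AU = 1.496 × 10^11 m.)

Convert to SI: a₁ = 4.168 AU = 6.23533e+11 m; a₂ = 0.04884 AU = 7.30646e+09 m.
From Kepler's third law, (T₁/T₂)² = (a₁/a₂)³, so T₁/T₂ = (a₁/a₂)^(3/2).
a₁/a₂ = 6.23533e+11 / 7.30646e+09 = 85.3399.
T₁/T₂ = (85.3399)^(3/2) ≈ 788.4.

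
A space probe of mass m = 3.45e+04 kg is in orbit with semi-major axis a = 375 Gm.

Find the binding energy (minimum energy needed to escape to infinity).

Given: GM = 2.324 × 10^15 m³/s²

Convert to SI: a = 375 Gm = 3.75e+11 m.
Total orbital energy is E = −GMm/(2a); binding energy is E_bind = −E = GMm/(2a).
E_bind = 2.324e+15 · 3.45e+04 / (2 · 3.75e+11) J ≈ 1.069e+08 J = 106.9 MJ.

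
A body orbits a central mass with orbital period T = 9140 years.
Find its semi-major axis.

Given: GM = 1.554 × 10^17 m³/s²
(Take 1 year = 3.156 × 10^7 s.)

Convert to SI: T = 9140 years = 2.88458e+11 s.
Invert Kepler's third law: a = (GM · T² / (4π²))^(1/3).
Substituting T = 2.88458e+11 s and GM = 1.554e+17 m³/s²:
a = (1.554e+17 · (2.88458e+11)² / (4π²))^(1/3) m
a ≈ 6.893e+12 m = 6.893 × 10^12 m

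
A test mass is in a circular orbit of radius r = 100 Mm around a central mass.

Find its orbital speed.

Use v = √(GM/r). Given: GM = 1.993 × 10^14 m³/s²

Convert to SI: r = 100 Mm = 1e+08 m.
For a circular orbit, gravity supplies the centripetal force, so v = √(GM / r).
v = √(1.993e+14 / 1e+08) m/s ≈ 1412 m/s = 1.412 km/s.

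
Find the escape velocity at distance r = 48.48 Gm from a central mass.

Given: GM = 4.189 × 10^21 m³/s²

Convert to SI: r = 48.48 Gm = 4.848e+10 m.
Escape velocity comes from setting total energy to zero: ½v² − GM/r = 0 ⇒ v_esc = √(2GM / r).
v_esc = √(2 · 4.189e+21 / 4.848e+10) m/s ≈ 4.157e+05 m/s = 415.7 km/s.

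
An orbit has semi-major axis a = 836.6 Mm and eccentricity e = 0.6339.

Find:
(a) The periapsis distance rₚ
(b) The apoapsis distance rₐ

Convert to SI: a = 836.6 Mm = 8.366e+08 m.
(a) rₚ = a(1 − e) = 8.366e+08 · (1 − 0.6339) = 8.366e+08 · 0.3661 ≈ 3.063e+08 m = 306.3 Mm.
(b) rₐ = a(1 + e) = 8.366e+08 · (1 + 0.6339) = 8.366e+08 · 1.6339 ≈ 1.367e+09 m = 1.367 Gm.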